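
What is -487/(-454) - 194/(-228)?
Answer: 24889/12939 ≈ 1.9236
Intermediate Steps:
-487/(-454) - 194/(-228) = -487*(-1/454) - 194*(-1/228) = 487/454 + 97/114 = 24889/12939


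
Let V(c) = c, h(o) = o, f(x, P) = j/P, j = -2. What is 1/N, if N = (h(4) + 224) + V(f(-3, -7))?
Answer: 7/1598 ≈ 0.0043805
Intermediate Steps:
f(x, P) = -2/P
N = 1598/7 (N = (4 + 224) - 2/(-7) = 228 - 2*(-⅐) = 228 + 2/7 = 1598/7 ≈ 228.29)
1/N = 1/(1598/7) = 7/1598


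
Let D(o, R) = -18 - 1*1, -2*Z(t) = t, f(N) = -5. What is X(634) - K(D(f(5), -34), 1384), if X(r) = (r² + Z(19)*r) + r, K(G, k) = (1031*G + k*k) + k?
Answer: -1500684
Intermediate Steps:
Z(t) = -t/2
D(o, R) = -19 (D(o, R) = -18 - 1 = -19)
K(G, k) = k + k² + 1031*G (K(G, k) = (1031*G + k²) + k = (k² + 1031*G) + k = k + k² + 1031*G)
X(r) = r² - 17*r/2 (X(r) = (r² + (-½*19)*r) + r = (r² - 19*r/2) + r = r² - 17*r/2)
X(634) - K(D(f(5), -34), 1384) = (½)*634*(-17 + 2*634) - (1384 + 1384² + 1031*(-19)) = (½)*634*(-17 + 1268) - (1384 + 1915456 - 19589) = (½)*634*1251 - 1*1897251 = 396567 - 1897251 = -1500684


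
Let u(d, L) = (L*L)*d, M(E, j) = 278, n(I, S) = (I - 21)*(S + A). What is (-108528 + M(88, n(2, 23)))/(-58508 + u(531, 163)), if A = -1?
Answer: -108250/14049631 ≈ -0.0077048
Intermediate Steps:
n(I, S) = (-1 + S)*(-21 + I) (n(I, S) = (I - 21)*(S - 1) = (-21 + I)*(-1 + S) = (-1 + S)*(-21 + I))
u(d, L) = d*L² (u(d, L) = L²*d = d*L²)
(-108528 + M(88, n(2, 23)))/(-58508 + u(531, 163)) = (-108528 + 278)/(-58508 + 531*163²) = -108250/(-58508 + 531*26569) = -108250/(-58508 + 14108139) = -108250/14049631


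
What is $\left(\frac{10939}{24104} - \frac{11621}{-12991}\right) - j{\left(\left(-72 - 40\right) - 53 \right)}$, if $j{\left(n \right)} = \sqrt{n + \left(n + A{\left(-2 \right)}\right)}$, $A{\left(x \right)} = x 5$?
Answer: $\frac{422221133}{313135064} - 2 i \sqrt{85} \approx 1.3484 - 18.439 i$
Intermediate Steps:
$A{\left(x \right)} = 5 x$
$j{\left(n \right)} = \sqrt{-10 + 2 n}$ ($j{\left(n \right)} = \sqrt{n + \left(n + 5 \left(-2\right)\right)} = \sqrt{n + \left(n - 10\right)} = \sqrt{n + \left(-10 + n\right)} = \sqrt{-10 + 2 n}$)
$\left(\frac{10939}{24104} - \frac{11621}{-12991}\right) - j{\left(\left(-72 - 40\right) - 53 \right)} = \left(\frac{10939}{24104} - \frac{11621}{-12991}\right) - \sqrt{-10 + 2 \left(\left(-72 - 40\right) - 53\right)} = \left(10939 \cdot \frac{1}{24104} - - \frac{11621}{12991}\right) - \sqrt{-10 + 2 \left(-112 - 53\right)} = \left(\frac{10939}{24104} + \frac{11621}{12991}\right) - \sqrt{-10 + 2 \left(-165\right)} = \frac{422221133}{313135064} - \sqrt{-10 - 330} = \frac{422221133}{313135064} - \sqrt{-340} = \frac{422221133}{313135064} - 2 i \sqrt{85}$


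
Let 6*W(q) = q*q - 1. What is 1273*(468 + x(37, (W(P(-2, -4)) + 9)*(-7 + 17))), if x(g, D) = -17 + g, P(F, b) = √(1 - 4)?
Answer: 621224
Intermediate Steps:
P(F, b) = I*√3 (P(F, b) = √(-3) = I*√3)
W(q) = -⅙ + q²/6 (W(q) = (q*q - 1)/6 = (q² - 1)/6 = (-1 + q²)/6 = -⅙ + q²/6)
1273*(468 + x(37, (W(P(-2, -4)) + 9)*(-7 + 17))) = 1273*(468 + (-17 + 37)) = 1273*(468 + 20) = 1273*488 = 621224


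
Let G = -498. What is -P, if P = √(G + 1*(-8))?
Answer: -I*√506 ≈ -22.494*I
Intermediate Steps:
P = I*√506 (P = √(-498 + 1*(-8)) = √(-498 - 8) = √(-506) = I*√506 ≈ 22.494*I)
-P = -I*√506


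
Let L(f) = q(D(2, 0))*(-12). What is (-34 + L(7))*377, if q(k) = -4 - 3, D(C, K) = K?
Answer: 18850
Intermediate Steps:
q(k) = -7
L(f) = 84 (L(f) = -7*(-12) = 84)
(-34 + L(7))*377 = (-34 + 84)*377 = 50*377 = 18850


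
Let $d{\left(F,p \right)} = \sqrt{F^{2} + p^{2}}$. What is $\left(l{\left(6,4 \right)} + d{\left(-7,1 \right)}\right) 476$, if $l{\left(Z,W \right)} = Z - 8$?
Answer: $-952 + 2380 \sqrt{2} \approx 2413.8$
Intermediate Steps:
$l{\left(Z,W \right)} = -8 + Z$
$\left(l{\left(6,4 \right)} + d{\left(-7,1 \right)}\right) 476 = \left(\left(-8 + 6\right) + \sqrt{\left(-7\right)^{2} + 1^{2}}\right) 476 = \left(-2 + \sqrt{49 + 1}\right) 476 = \left(-2 + \sqrt{50}\right) 476 = \left(-2 + 5 \sqrt{2}\right) 476 = -952 + 2380 \sqrt{2}$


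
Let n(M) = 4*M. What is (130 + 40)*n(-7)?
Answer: -4760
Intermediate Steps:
(130 + 40)*n(-7) = (130 + 40)*(4*(-7)) = 170*(-28) = -4760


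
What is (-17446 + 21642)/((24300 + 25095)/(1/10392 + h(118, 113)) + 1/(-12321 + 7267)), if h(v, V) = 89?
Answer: 75728711464/10016533469 ≈ 7.5604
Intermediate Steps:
(-17446 + 21642)/((24300 + 25095)/(1/10392 + h(118, 113)) + 1/(-12321 + 7267)) = (-17446 + 21642)/((24300 + 25095)/(1/10392 + 89) + 1/(-12321 + 7267)) = 4196/(49395/(1/10392 + 89) + 1/(-5054)) = 4196/(49395/(924889/10392) - 1/5054) = 4196/(49395*(10392/924889) - 1/5054) = 4196/(13873320/24997 - 1/5054) = 4196/(10016533469/18047834) = 4196*(18047834/10016533469) = 75728711464/10016533469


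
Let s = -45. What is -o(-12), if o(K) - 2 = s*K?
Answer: -542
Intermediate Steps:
o(K) = 2 - 45*K
-o(-12) = -(2 - 45*(-12)) = -(2 + 540) = -1*542 = -542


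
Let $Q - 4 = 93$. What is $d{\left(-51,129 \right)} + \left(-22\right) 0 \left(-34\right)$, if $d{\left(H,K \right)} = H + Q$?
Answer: $46$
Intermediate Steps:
$Q = 97$ ($Q = 4 + 93 = 97$)
$d{\left(H,K \right)} = 97 + H$ ($d{\left(H,K \right)} = H + 97 = 97 + H$)
$d{\left(-51,129 \right)} + \left(-22\right) 0 \left(-34\right) = \left(97 - 51\right) + \left(-22\right) 0 \left(-34\right) = 46 + 0 \left(-34\right) = 46 + 0 = 46$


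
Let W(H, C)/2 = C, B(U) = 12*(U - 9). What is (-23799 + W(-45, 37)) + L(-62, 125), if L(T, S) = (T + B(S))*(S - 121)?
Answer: -18405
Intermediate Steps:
B(U) = -108 + 12*U (B(U) = 12*(-9 + U) = -108 + 12*U)
L(T, S) = (-121 + S)*(-108 + T + 12*S) (L(T, S) = (T + (-108 + 12*S))*(S - 121) = (-108 + T + 12*S)*(-121 + S) = (-121 + S)*(-108 + T + 12*S))
W(H, C) = 2*C
(-23799 + W(-45, 37)) + L(-62, 125) = (-23799 + 2*37) + (13068 - 1560*125 - 121*(-62) + 12*125² + 125*(-62)) = (-23799 + 74) + (13068 - 195000 + 7502 + 12*15625 - 7750) = -23725 + (13068 - 195000 + 7502 + 187500 - 7750) = -23725 + 5320 = -18405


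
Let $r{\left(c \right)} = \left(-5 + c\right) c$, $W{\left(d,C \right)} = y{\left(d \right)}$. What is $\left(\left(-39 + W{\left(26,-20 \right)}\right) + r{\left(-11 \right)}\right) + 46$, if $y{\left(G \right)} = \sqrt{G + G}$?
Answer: $183 + 2 \sqrt{13} \approx 190.21$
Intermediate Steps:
$y{\left(G \right)} = \sqrt{2} \sqrt{G}$ ($y{\left(G \right)} = \sqrt{2 G} = \sqrt{2} \sqrt{G}$)
$W{\left(d,C \right)} = \sqrt{2} \sqrt{d}$
$r{\left(c \right)} = c \left(-5 + c\right)$
$\left(\left(-39 + W{\left(26,-20 \right)}\right) + r{\left(-11 \right)}\right) + 46 = \left(\left(-39 + \sqrt{2} \sqrt{26}\right) - 11 \left(-5 - 11\right)\right) + 46 = \left(\left(-39 + 2 \sqrt{13}\right) - -176\right) + 46 = \left(\left(-39 + 2 \sqrt{13}\right) + 176\right) + 46 = \left(137 + 2 \sqrt{13}\right) + 46 = 183 + 2 \sqrt{13}$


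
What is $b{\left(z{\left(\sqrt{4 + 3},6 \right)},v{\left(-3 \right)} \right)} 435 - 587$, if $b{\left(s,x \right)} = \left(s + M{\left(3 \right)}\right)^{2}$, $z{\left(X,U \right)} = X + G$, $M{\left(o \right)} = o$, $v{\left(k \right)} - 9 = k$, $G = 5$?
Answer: $30298 + 6960 \sqrt{7} \approx 48712.0$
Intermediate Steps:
$v{\left(k \right)} = 9 + k$
$z{\left(X,U \right)} = 5 + X$ ($z{\left(X,U \right)} = X + 5 = 5 + X$)
$b{\left(s,x \right)} = \left(3 + s\right)^{2}$ ($b{\left(s,x \right)} = \left(s + 3\right)^{2} = \left(3 + s\right)^{2}$)
$b{\left(z{\left(\sqrt{4 + 3},6 \right)},v{\left(-3 \right)} \right)} 435 - 587 = \left(3 + \left(5 + \sqrt{4 + 3}\right)\right)^{2} \cdot 435 - 587 = \left(3 + \left(5 + \sqrt{7}\right)\right)^{2} \cdot 435 - 587 = \left(8 + \sqrt{7}\right)^{2} \cdot 435 - 587 = 435 \left(8 + \sqrt{7}\right)^{2} - 587 = -587 + 435 \left(8 + \sqrt{7}\right)^{2}$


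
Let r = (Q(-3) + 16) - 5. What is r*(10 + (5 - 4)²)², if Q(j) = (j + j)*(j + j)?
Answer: 5687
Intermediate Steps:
Q(j) = 4*j² (Q(j) = (2*j)*(2*j) = 4*j²)
r = 47 (r = (4*(-3)² + 16) - 5 = (4*9 + 16) - 5 = (36 + 16) - 5 = 52 - 5 = 47)
r*(10 + (5 - 4)²)² = 47*(10 + (5 - 4)²)² = 47*(10 + 1²)² = 47*(10 + 1)² = 47*11² = 47*121 = 5687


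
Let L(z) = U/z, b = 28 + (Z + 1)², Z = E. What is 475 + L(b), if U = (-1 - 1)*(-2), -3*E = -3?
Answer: 3801/8 ≈ 475.13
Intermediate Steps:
E = 1 (E = -⅓*(-3) = 1)
Z = 1
b = 32 (b = 28 + (1 + 1)² = 28 + 2² = 28 + 4 = 32)
U = 4 (U = -2*(-2) = 4)
L(z) = 4/z
475 + L(b) = 475 + 4/32 = 475 + 4*(1/32) = 475 + ⅛ = 3801/8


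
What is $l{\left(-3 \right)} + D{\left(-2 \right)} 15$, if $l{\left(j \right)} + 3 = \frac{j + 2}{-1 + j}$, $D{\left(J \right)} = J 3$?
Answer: $- \frac{371}{4} \approx -92.75$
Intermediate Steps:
$D{\left(J \right)} = 3 J$
$l{\left(j \right)} = -3 + \frac{2 + j}{-1 + j}$ ($l{\left(j \right)} = -3 + \frac{j + 2}{-1 + j} = -3 + \frac{2 + j}{-1 + j}$)
$l{\left(-3 \right)} + D{\left(-2 \right)} 15 = \frac{5 - -6}{-1 - 3} + 3 \left(-2\right) 15 = \frac{5 + 6}{-4} - 90 = \left(- \frac{1}{4}\right) 11 - 90 = - \frac{11}{4} - 90 = - \frac{371}{4}$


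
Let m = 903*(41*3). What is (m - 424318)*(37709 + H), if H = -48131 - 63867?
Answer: 23270954961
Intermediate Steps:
H = -111998
m = 111069 (m = 903*123 = 111069)
(m - 424318)*(37709 + H) = (111069 - 424318)*(37709 - 111998) = -313249*(-74289) = 23270954961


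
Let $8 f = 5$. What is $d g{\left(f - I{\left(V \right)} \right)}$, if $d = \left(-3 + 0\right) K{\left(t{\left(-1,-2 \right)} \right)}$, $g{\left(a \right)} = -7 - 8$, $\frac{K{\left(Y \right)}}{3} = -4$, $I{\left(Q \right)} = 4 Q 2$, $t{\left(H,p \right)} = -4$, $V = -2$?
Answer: $-540$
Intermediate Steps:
$I{\left(Q \right)} = 8 Q$
$f = \frac{5}{8}$ ($f = \frac{1}{8} \cdot 5 = \frac{5}{8} \approx 0.625$)
$K{\left(Y \right)} = -12$ ($K{\left(Y \right)} = 3 \left(-4\right) = -12$)
$g{\left(a \right)} = -15$ ($g{\left(a \right)} = -7 - 8 = -15$)
$d = 36$ ($d = \left(-3 + 0\right) \left(-12\right) = \left(-3\right) \left(-12\right) = 36$)
$d g{\left(f - I{\left(V \right)} \right)} = 36 \left(-15\right) = -540$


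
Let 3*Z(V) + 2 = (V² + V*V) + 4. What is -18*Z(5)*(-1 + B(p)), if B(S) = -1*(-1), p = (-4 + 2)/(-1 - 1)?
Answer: 0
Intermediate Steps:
Z(V) = ⅔ + 2*V²/3 (Z(V) = -⅔ + ((V² + V*V) + 4)/3 = -⅔ + ((V² + V²) + 4)/3 = -⅔ + (2*V² + 4)/3 = -⅔ + (4 + 2*V²)/3 = -⅔ + (4/3 + 2*V²/3) = ⅔ + 2*V²/3)
p = 1 (p = -2/(-2) = -2*(-½) = 1)
B(S) = 1
-18*Z(5)*(-1 + B(p)) = -18*(⅔ + (⅔)*5²)*(-1 + 1) = -18*(⅔ + (⅔)*25)*0 = -18*(⅔ + 50/3)*0 = -312*0 = -18*0 = 0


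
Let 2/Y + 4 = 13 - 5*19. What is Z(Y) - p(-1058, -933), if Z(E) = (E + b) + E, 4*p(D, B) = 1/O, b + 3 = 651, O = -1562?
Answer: 174081819/268664 ≈ 647.95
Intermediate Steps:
Y = -1/43 (Y = 2/(-4 + (13 - 5*19)) = 2/(-4 + (13 - 95)) = 2/(-4 - 82) = 2/(-86) = 2*(-1/86) = -1/43 ≈ -0.023256)
b = 648 (b = -3 + 651 = 648)
p(D, B) = -1/6248 (p(D, B) = (1/4)/(-1562) = (1/4)*(-1/1562) = -1/6248)
Z(E) = 648 + 2*E (Z(E) = (E + 648) + E = (648 + E) + E = 648 + 2*E)
Z(Y) - p(-1058, -933) = (648 + 2*(-1/43)) - 1*(-1/6248) = (648 - 2/43) + 1/6248 = 27862/43 + 1/6248 = 174081819/268664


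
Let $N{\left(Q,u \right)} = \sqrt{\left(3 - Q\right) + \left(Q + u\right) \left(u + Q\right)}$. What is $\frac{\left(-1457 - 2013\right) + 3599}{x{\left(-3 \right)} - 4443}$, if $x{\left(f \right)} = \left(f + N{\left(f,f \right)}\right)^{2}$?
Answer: $- \frac{2623}{89297} + \frac{43 \sqrt{42}}{1071564} \approx -0.029114$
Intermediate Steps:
$N{\left(Q,u \right)} = \sqrt{3 + \left(Q + u\right)^{2} - Q}$ ($N{\left(Q,u \right)} = \sqrt{\left(3 - Q\right) + \left(Q + u\right) \left(Q + u\right)} = \sqrt{\left(3 - Q\right) + \left(Q + u\right)^{2}} = \sqrt{3 + \left(Q + u\right)^{2} - Q}$)
$x{\left(f \right)} = \left(f + \sqrt{3 - f + 4 f^{2}}\right)^{2}$ ($x{\left(f \right)} = \left(f + \sqrt{3 + \left(f + f\right)^{2} - f}\right)^{2} = \left(f + \sqrt{3 + \left(2 f\right)^{2} - f}\right)^{2} = \left(f + \sqrt{3 + 4 f^{2} - f}\right)^{2} = \left(f + \sqrt{3 - f + 4 f^{2}}\right)^{2}$)
$\frac{\left(-1457 - 2013\right) + 3599}{x{\left(-3 \right)} - 4443} = \frac{\left(-1457 - 2013\right) + 3599}{\left(-3 + \sqrt{3 - -3 + 4 \left(-3\right)^{2}}\right)^{2} - 4443} = \frac{-3470 + 3599}{\left(-3 + \sqrt{3 + 3 + 4 \cdot 9}\right)^{2} - 4443} = \frac{129}{\left(-3 + \sqrt{3 + 3 + 36}\right)^{2} - 4443} = \frac{129}{\left(-3 + \sqrt{42}\right)^{2} - 4443} = \frac{129}{-4443 + \left(-3 + \sqrt{42}\right)^{2}}$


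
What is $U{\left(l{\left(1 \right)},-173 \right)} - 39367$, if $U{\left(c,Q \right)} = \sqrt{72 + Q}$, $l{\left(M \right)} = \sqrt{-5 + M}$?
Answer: $-39367 + i \sqrt{101} \approx -39367.0 + 10.05 i$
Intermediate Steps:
$U{\left(l{\left(1 \right)},-173 \right)} - 39367 = \sqrt{72 - 173} - 39367 = \sqrt{-101} - 39367 = i \sqrt{101} - 39367 = -39367 + i \sqrt{101}$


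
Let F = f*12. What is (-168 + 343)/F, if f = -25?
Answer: -7/12 ≈ -0.58333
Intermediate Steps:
F = -300 (F = -25*12 = -300)
(-168 + 343)/F = (-168 + 343)/(-300) = 175*(-1/300) = -7/12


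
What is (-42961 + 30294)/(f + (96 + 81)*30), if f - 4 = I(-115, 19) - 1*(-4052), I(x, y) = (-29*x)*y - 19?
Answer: -12667/72712 ≈ -0.17421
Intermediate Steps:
I(x, y) = -19 - 29*x*y (I(x, y) = -29*x*y - 19 = -19 - 29*x*y)
f = 67402 (f = 4 + ((-19 - 29*(-115)*19) - 1*(-4052)) = 4 + ((-19 + 63365) + 4052) = 4 + (63346 + 4052) = 4 + 67398 = 67402)
(-42961 + 30294)/(f + (96 + 81)*30) = (-42961 + 30294)/(67402 + (96 + 81)*30) = -12667/(67402 + 177*30) = -12667/(67402 + 5310) = -12667/72712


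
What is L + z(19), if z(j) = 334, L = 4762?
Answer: 5096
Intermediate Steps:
L + z(19) = 4762 + 334 = 5096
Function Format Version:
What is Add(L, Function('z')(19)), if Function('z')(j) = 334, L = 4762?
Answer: 5096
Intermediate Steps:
Add(L, Function('z')(19)) = Add(4762, 334) = 5096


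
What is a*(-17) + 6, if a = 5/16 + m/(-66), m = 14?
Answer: 2267/528 ≈ 4.2936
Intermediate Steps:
a = 53/528 (a = 5/16 + 14/(-66) = 5*(1/16) + 14*(-1/66) = 5/16 - 7/33 = 53/528 ≈ 0.10038)
a*(-17) + 6 = (53/528)*(-17) + 6 = -901/528 + 6 = 2267/528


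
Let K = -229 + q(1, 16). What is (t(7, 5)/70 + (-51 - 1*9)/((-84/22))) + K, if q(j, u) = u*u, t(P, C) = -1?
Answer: 427/10 ≈ 42.700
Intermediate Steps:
q(j, u) = u²
K = 27 (K = -229 + 16² = -229 + 256 = 27)
(t(7, 5)/70 + (-51 - 1*9)/((-84/22))) + K = (-1/70 + (-51 - 1*9)/((-84/22))) + 27 = (-1*1/70 + (-51 - 9)/((-84*1/22))) + 27 = (-1/70 - 60/(-42/11)) + 27 = (-1/70 - 60*(-11/42)) + 27 = (-1/70 + 110/7) + 27 = 157/10 + 27 = 427/10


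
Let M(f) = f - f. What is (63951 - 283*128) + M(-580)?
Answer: 27727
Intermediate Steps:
M(f) = 0
(63951 - 283*128) + M(-580) = (63951 - 283*128) + 0 = (63951 - 36224) + 0 = 27727 + 0 = 27727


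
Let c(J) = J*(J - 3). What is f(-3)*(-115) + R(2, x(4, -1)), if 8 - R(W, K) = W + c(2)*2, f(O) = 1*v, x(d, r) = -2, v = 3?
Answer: -335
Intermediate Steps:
f(O) = 3 (f(O) = 1*3 = 3)
c(J) = J*(-3 + J)
R(W, K) = 12 - W (R(W, K) = 8 - (W + (2*(-3 + 2))*2) = 8 - (W + (2*(-1))*2) = 8 - (W - 2*2) = 8 - (W - 4) = 8 - (-4 + W) = 8 + (4 - W) = 12 - W)
f(-3)*(-115) + R(2, x(4, -1)) = 3*(-115) + (12 - 1*2) = -345 + (12 - 2) = -345 + 10 = -335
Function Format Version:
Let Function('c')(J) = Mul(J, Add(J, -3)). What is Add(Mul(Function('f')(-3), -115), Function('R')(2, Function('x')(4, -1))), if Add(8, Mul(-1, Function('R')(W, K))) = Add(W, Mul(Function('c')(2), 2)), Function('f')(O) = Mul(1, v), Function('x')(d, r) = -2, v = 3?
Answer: -335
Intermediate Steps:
Function('f')(O) = 3 (Function('f')(O) = Mul(1, 3) = 3)
Function('c')(J) = Mul(J, Add(-3, J))
Function('R')(W, K) = Add(12, Mul(-1, W)) (Function('R')(W, K) = Add(8, Mul(-1, Add(W, Mul(Mul(2, Add(-3, 2)), 2)))) = Add(8, Mul(-1, Add(W, Mul(Mul(2, -1), 2)))) = Add(8, Mul(-1, Add(W, Mul(-2, 2)))) = Add(8, Mul(-1, Add(W, -4))) = Add(8, Mul(-1, Add(-4, W))) = Add(8, Add(4, Mul(-1, W))) = Add(12, Mul(-1, W)))
Add(Mul(Function('f')(-3), -115), Function('R')(2, Function('x')(4, -1))) = Add(Mul(3, -115), Add(12, Mul(-1, 2))) = Add(-345, Add(12, -2)) = Add(-345, 10) = -335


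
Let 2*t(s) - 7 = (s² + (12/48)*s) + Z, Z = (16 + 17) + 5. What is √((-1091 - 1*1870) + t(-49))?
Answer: I*√27906/4 ≈ 41.763*I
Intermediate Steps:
Z = 38 (Z = 33 + 5 = 38)
t(s) = 45/2 + s²/2 + s/8 (t(s) = 7/2 + ((s² + (12/48)*s) + 38)/2 = 7/2 + ((s² + (12*(1/48))*s) + 38)/2 = 7/2 + ((s² + s/4) + 38)/2 = 7/2 + (38 + s² + s/4)/2 = 7/2 + (19 + s²/2 + s/8) = 45/2 + s²/2 + s/8)
√((-1091 - 1*1870) + t(-49)) = √((-1091 - 1*1870) + (45/2 + (½)*(-49)² + (⅛)*(-49))) = √((-1091 - 1870) + (45/2 + (½)*2401 - 49/8)) = √(-2961 + (45/2 + 2401/2 - 49/8)) = √(-2961 + 9735/8) = √(-13953/8) = I*√27906/4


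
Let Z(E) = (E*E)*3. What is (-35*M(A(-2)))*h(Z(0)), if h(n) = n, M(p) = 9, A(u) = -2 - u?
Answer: 0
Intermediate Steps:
Z(E) = 3*E² (Z(E) = E²*3 = 3*E²)
(-35*M(A(-2)))*h(Z(0)) = (-35*9)*(3*0²) = -945*0 = -315*0 = 0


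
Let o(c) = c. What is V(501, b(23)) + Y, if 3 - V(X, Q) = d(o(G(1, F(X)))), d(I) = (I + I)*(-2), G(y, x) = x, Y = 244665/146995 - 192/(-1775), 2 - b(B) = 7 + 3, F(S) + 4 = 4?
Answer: 249050358/52183225 ≈ 4.7726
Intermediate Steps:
F(S) = 0 (F(S) = -4 + 4 = 0)
b(B) = -8 (b(B) = 2 - (7 + 3) = 2 - 1*10 = 2 - 10 = -8)
Y = 92500683/52183225 (Y = 244665*(1/146995) - 192*(-1/1775) = 48933/29399 + 192/1775 = 92500683/52183225 ≈ 1.7726)
d(I) = -4*I (d(I) = (2*I)*(-2) = -4*I)
V(X, Q) = 3 (V(X, Q) = 3 - (-4)*0 = 3 - 1*0 = 3 + 0 = 3)
V(501, b(23)) + Y = 3 + 92500683/52183225 = 249050358/52183225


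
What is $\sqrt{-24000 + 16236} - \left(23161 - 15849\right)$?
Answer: $-7312 + 2 i \sqrt{1941} \approx -7312.0 + 88.114 i$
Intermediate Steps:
$\sqrt{-24000 + 16236} - \left(23161 - 15849\right) = \sqrt{-7764} - \left(23161 - 15849\right) = 2 i \sqrt{1941} - 7312 = -7312 + 2 i \sqrt{1941}$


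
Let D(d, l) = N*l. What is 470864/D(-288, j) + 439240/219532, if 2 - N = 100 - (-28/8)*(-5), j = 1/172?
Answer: -8889777866318/8836163 ≈ -1.0061e+6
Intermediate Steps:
j = 1/172 ≈ 0.0058140
N = -161/2 (N = 2 - (100 - (-28/8)*(-5)) = 2 - (100 - (-4*7/8)*(-5)) = 2 - (100 - (-7)*(-5)/2) = 2 - (100 - 1*35/2) = 2 - (100 - 35/2) = 2 - 1*165/2 = 2 - 165/2 = -161/2 ≈ -80.500)
D(d, l) = -161*l/2
470864/D(-288, j) + 439240/219532 = 470864/((-161/2*1/172)) + 439240/219532 = 470864/(-161/344) + 439240*(1/219532) = 470864*(-344/161) + 109810/54883 = -161977216/161 + 109810/54883 = -8889777866318/8836163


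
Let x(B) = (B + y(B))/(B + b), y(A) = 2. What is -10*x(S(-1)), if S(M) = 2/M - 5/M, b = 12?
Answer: -10/3 ≈ -3.3333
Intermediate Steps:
S(M) = -3/M
x(B) = (2 + B)/(12 + B) (x(B) = (B + 2)/(B + 12) = (2 + B)/(12 + B))
-10*x(S(-1)) = -10*(2 - 3/(-1))/(12 - 3/(-1)) = -10*(2 - 3*(-1))/(12 - 3*(-1)) = -10*(2 + 3)/(12 + 3) = -10*5/15 = -2*5/3 = -10*⅓ = -10/3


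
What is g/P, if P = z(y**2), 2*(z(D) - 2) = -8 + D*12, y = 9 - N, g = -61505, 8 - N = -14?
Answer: -61505/1012 ≈ -60.776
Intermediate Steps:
N = 22 (N = 8 - 1*(-14) = 8 + 14 = 22)
y = -13 (y = 9 - 1*22 = 9 - 22 = -13)
z(D) = -2 + 6*D (z(D) = 2 + (-8 + D*12)/2 = 2 + (-8 + 12*D)/2 = 2 + (-4 + 6*D) = -2 + 6*D)
P = 1012 (P = -2 + 6*(-13)**2 = -2 + 6*169 = -2 + 1014 = 1012)
g/P = -61505/1012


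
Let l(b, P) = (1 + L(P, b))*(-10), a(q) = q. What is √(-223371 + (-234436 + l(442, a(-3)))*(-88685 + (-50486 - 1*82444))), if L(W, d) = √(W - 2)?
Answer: √(51956526919 + 2216150*I*√5) ≈ 2.2794e+5 + 11.0*I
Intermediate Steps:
L(W, d) = √(-2 + W)
l(b, P) = -10 - 10*√(-2 + P) (l(b, P) = (1 + √(-2 + P))*(-10) = -10 - 10*√(-2 + P))
√(-223371 + (-234436 + l(442, a(-3)))*(-88685 + (-50486 - 1*82444))) = √(-223371 + (-234436 + (-10 - 10*√(-2 - 3)))*(-88685 + (-50486 - 1*82444))) = √(-223371 + (-234436 + (-10 - 10*I*√5))*(-88685 + (-50486 - 82444))) = √(-223371 + (-234436 + (-10 - 10*I*√5))*(-88685 - 132930)) = √(-223371 + (-234436 + (-10 - 10*I*√5))*(-221615)) = √(-223371 + (-234446 - 10*I*√5)*(-221615)) = √(-223371 + (51956750290 + 2216150*I*√5)) = √(51956526919 + 2216150*I*√5)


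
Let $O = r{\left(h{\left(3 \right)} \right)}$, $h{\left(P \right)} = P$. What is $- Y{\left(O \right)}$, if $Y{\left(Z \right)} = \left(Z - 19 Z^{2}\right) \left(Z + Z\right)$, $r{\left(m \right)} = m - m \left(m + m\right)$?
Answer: $-128700$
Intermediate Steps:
$r{\left(m \right)} = m - 2 m^{2}$ ($r{\left(m \right)} = m - m 2 m = m - 2 m^{2}$)
$O = -15$ ($O = 3 \left(1 - 6\right) = 3 \left(-5\right) = -15$)
$Y{\left(Z \right)} = 2 Z \left(Z - 19 Z^{2}\right)$ ($Y{\left(Z \right)} = \left(Z - 19 Z^{2}\right) 2 Z = 2 Z \left(Z - 19 Z^{2}\right)$)
$- Y{\left(O \right)} = - \left(-15\right)^{2} \left(2 - -570\right) = - 225 \left(2 + 570\right) = - 225 \cdot 572 = \left(-1\right) 128700 = -128700$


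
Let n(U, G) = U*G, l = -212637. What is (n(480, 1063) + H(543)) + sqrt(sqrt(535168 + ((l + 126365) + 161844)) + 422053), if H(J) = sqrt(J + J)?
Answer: 510240 + sqrt(1086) + sqrt(422053 + 18*sqrt(1885)) ≈ 5.1092e+5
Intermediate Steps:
H(J) = sqrt(2)*sqrt(J) (H(J) = sqrt(2*J) = sqrt(2)*sqrt(J))
n(U, G) = G*U
(n(480, 1063) + H(543)) + sqrt(sqrt(535168 + ((l + 126365) + 161844)) + 422053) = (1063*480 + sqrt(2)*sqrt(543)) + sqrt(sqrt(535168 + ((-212637 + 126365) + 161844)) + 422053) = (510240 + sqrt(1086)) + sqrt(sqrt(535168 + (-86272 + 161844)) + 422053) = (510240 + sqrt(1086)) + sqrt(sqrt(535168 + 75572) + 422053) = (510240 + sqrt(1086)) + sqrt(sqrt(610740) + 422053) = (510240 + sqrt(1086)) + sqrt(18*sqrt(1885) + 422053) = (510240 + sqrt(1086)) + sqrt(422053 + 18*sqrt(1885)) = 510240 + sqrt(1086) + sqrt(422053 + 18*sqrt(1885))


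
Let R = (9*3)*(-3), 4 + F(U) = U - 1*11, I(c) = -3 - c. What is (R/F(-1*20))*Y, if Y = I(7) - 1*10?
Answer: -324/7 ≈ -46.286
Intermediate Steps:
F(U) = -15 + U (F(U) = -4 + (U - 1*11) = -4 + (U - 11) = -4 + (-11 + U) = -15 + U)
R = -81 (R = 27*(-3) = -81)
Y = -20 (Y = (-3 - 1*7) - 1*10 = (-3 - 7) - 10 = -10 - 10 = -20)
(R/F(-1*20))*Y = -81/(-15 - 1*20)*(-20) = -81/(-15 - 20)*(-20) = -81/(-35)*(-20) = -81*(-1/35)*(-20) = (81/35)*(-20) = -324/7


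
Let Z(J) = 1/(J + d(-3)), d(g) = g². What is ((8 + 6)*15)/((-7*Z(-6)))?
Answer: -90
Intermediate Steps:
Z(J) = 1/(9 + J) (Z(J) = 1/(J + (-3)²) = 1/(J + 9) = 1/(9 + J))
((8 + 6)*15)/((-7*Z(-6))) = ((8 + 6)*15)/((-7/(9 - 6))) = (14*15)/((-7/3)) = 210/((-7*⅓)) = 210/(-7/3) = 210*(-3/7) = -90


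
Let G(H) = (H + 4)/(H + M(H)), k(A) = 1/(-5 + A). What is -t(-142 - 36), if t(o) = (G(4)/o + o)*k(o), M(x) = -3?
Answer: -5282/5429 ≈ -0.97292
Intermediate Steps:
G(H) = (4 + H)/(-3 + H) (G(H) = (H + 4)/(H - 3) = (4 + H)/(-3 + H))
t(o) = (o + 8/o)/(-5 + o) (t(o) = (((4 + 4)/(-3 + 4))/o + o)/(-5 + o) = ((8/1)/o + o)/(-5 + o) = ((1*8)/o + o)/(-5 + o) = (8/o + o)/(-5 + o) = (o + 8/o)/(-5 + o))
-t(-142 - 36) = -(8 + (-142 - 36)²)/((-142 - 36)*(-5 + (-142 - 36))) = -(8 + (-178)²)/((-178)*(-5 - 178)) = -(-1)*(8 + 31684)/(178*(-183)) = -(-1)*(-1)*31692/(178*183) = -1*5282/5429 = -5282/5429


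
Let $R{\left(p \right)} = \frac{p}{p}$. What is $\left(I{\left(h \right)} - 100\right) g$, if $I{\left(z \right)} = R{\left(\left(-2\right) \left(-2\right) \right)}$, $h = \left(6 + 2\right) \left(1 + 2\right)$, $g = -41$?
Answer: $4059$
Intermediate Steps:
$h = 24$ ($h = 8 \cdot 3 = 24$)
$R{\left(p \right)} = 1$
$I{\left(z \right)} = 1$
$\left(I{\left(h \right)} - 100\right) g = \left(1 - 100\right) \left(-41\right) = \left(-99\right) \left(-41\right) = 4059$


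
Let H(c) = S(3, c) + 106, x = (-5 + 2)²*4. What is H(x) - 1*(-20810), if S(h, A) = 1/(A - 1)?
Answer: 732061/35 ≈ 20916.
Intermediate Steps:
S(h, A) = 1/(-1 + A)
x = 36 (x = (-3)²*4 = 9*4 = 36)
H(c) = 106 + 1/(-1 + c) (H(c) = 1/(-1 + c) + 106 = 106 + 1/(-1 + c))
H(x) - 1*(-20810) = (-105 + 106*36)/(-1 + 36) - 1*(-20810) = (-105 + 3816)/35 + 20810 = (1/35)*3711 + 20810 = 3711/35 + 20810 = 732061/35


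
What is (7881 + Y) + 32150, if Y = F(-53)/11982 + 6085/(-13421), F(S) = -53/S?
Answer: 6437329106033/160810422 ≈ 40031.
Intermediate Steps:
Y = -72897049/160810422 (Y = -53/(-53)/11982 + 6085/(-13421) = -53*(-1/53)*(1/11982) + 6085*(-1/13421) = 1*(1/11982) - 6085/13421 = 1/11982 - 6085/13421 = -72897049/160810422 ≈ -0.45331)
(7881 + Y) + 32150 = (7881 - 72897049/160810422) + 32150 = 1267274038733/160810422 + 32150 = 6437329106033/160810422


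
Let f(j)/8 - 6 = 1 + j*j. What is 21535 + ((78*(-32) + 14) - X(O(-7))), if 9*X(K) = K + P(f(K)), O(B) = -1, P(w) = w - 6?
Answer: 57140/3 ≈ 19047.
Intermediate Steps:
f(j) = 56 + 8*j² (f(j) = 48 + 8*(1 + j*j) = 48 + 8*(1 + j²) = 48 + (8 + 8*j²) = 56 + 8*j²)
P(w) = -6 + w
X(K) = 50/9 + K/9 + 8*K²/9 (X(K) = (K + (-6 + (56 + 8*K²)))/9 = (K + (50 + 8*K²))/9 = (50 + K + 8*K²)/9 = 50/9 + K/9 + 8*K²/9)
21535 + ((78*(-32) + 14) - X(O(-7))) = 21535 + ((78*(-32) + 14) - (50/9 + (⅑)*(-1) + (8/9)*(-1)²)) = 21535 + ((-2496 + 14) - (50/9 - ⅑ + (8/9)*1)) = 21535 + (-2482 - (50/9 - ⅑ + 8/9)) = 21535 + (-2482 - 1*19/3) = 21535 + (-2482 - 19/3) = 21535 - 7465/3 = 57140/3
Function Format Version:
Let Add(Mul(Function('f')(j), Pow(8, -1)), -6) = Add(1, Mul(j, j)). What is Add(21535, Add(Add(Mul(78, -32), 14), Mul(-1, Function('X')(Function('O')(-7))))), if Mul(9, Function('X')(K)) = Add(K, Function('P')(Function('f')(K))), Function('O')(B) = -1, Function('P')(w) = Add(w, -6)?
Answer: Rational(57140, 3) ≈ 19047.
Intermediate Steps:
Function('f')(j) = Add(56, Mul(8, Pow(j, 2))) (Function('f')(j) = Add(48, Mul(8, Add(1, Mul(j, j)))) = Add(48, Mul(8, Add(1, Pow(j, 2)))) = Add(48, Add(8, Mul(8, Pow(j, 2)))) = Add(56, Mul(8, Pow(j, 2))))
Function('P')(w) = Add(-6, w)
Function('X')(K) = Add(Rational(50, 9), Mul(Rational(1, 9), K), Mul(Rational(8, 9), Pow(K, 2))) (Function('X')(K) = Mul(Rational(1, 9), Add(K, Add(-6, Add(56, Mul(8, Pow(K, 2)))))) = Mul(Rational(1, 9), Add(K, Add(50, Mul(8, Pow(K, 2))))) = Mul(Rational(1, 9), Add(50, K, Mul(8, Pow(K, 2)))) = Add(Rational(50, 9), Mul(Rational(1, 9), K), Mul(Rational(8, 9), Pow(K, 2))))
Add(21535, Add(Add(Mul(78, -32), 14), Mul(-1, Function('X')(Function('O')(-7))))) = Add(21535, Add(Add(Mul(78, -32), 14), Mul(-1, Add(Rational(50, 9), Mul(Rational(1, 9), -1), Mul(Rational(8, 9), Pow(-1, 2)))))) = Add(21535, Add(Add(-2496, 14), Mul(-1, Add(Rational(50, 9), Rational(-1, 9), Mul(Rational(8, 9), 1))))) = Add(21535, Add(-2482, Mul(-1, Add(Rational(50, 9), Rational(-1, 9), Rational(8, 9))))) = Add(21535, Add(-2482, Mul(-1, Rational(19, 3)))) = Add(21535, Add(-2482, Rational(-19, 3))) = Add(21535, Rational(-7465, 3)) = Rational(57140, 3)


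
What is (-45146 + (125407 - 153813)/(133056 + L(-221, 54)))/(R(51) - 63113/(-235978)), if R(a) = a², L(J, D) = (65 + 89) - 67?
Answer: -1418440699173752/81728750893413 ≈ -17.355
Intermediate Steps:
L(J, D) = 87 (L(J, D) = 154 - 67 = 87)
(-45146 + (125407 - 153813)/(133056 + L(-221, 54)))/(R(51) - 63113/(-235978)) = (-45146 + (125407 - 153813)/(133056 + 87))/(51² - 63113/(-235978)) = (-45146 - 28406/133143)/(2601 - 63113*(-1/235978)) = (-45146 - 28406*1/133143)/(2601 + 63113/235978) = (-45146 - 28406/133143)/(613841891/235978) = -6010902284/133143*235978/613841891 = -1418440699173752/81728750893413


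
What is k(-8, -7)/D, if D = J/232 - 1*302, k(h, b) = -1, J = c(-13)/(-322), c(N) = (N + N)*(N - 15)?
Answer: 1334/402881 ≈ 0.0033111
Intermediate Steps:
c(N) = 2*N*(-15 + N) (c(N) = (2*N)*(-15 + N) = 2*N*(-15 + N))
J = -52/23 (J = (2*(-13)*(-15 - 13))/(-322) = (2*(-13)*(-28))*(-1/322) = 728*(-1/322) = -52/23 ≈ -2.2609)
D = -402881/1334 (D = -52/23/232 - 1*302 = -52/23*1/232 - 302 = -13/1334 - 302 = -402881/1334 ≈ -302.01)
k(-8, -7)/D = -1/(-402881/1334) = -1*(-1334/402881) = 1334/402881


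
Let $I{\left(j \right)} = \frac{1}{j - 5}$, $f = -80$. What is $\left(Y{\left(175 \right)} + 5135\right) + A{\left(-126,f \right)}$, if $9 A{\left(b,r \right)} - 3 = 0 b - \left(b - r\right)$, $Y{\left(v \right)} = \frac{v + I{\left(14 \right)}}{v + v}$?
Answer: $\frac{2698996}{525} \approx 5140.9$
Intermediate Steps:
$I{\left(j \right)} = \frac{1}{-5 + j}$
$Y{\left(v \right)} = \frac{\frac{1}{9} + v}{2 v}$ ($Y{\left(v \right)} = \frac{v + \frac{1}{-5 + 14}}{v + v} = \frac{v + \frac{1}{9}}{2 v} = \left(v + \frac{1}{9}\right) \frac{1}{2 v} = \left(\frac{1}{9} + v\right) \frac{1}{2 v} = \frac{\frac{1}{9} + v}{2 v}$)
$A{\left(b,r \right)} = \frac{1}{3} - \frac{b}{9} + \frac{r}{9}$ ($A{\left(b,r \right)} = \frac{1}{3} + \frac{0 b - \left(b - r\right)}{9} = \frac{1}{3} + \frac{0 - \left(b - r\right)}{9} = \frac{1}{3} + \frac{r - b}{9} = \frac{1}{3} - \left(- \frac{r}{9} + \frac{b}{9}\right) = \frac{1}{3} - \frac{b}{9} + \frac{r}{9}$)
$\left(Y{\left(175 \right)} + 5135\right) + A{\left(-126,f \right)} = \left(\frac{1 + 9 \cdot 175}{18 \cdot 175} + 5135\right) + \left(\frac{1}{3} - -14 + \frac{1}{9} \left(-80\right)\right) = \left(\frac{1}{18} \cdot \frac{1}{175} \left(1 + 1575\right) + 5135\right) + \left(\frac{1}{3} + 14 - \frac{80}{9}\right) = \left(\frac{1}{18} \cdot \frac{1}{175} \cdot 1576 + 5135\right) + \frac{49}{9} = \left(\frac{788}{1575} + 5135\right) + \frac{49}{9} = \frac{8088413}{1575} + \frac{49}{9} = \frac{2698996}{525}$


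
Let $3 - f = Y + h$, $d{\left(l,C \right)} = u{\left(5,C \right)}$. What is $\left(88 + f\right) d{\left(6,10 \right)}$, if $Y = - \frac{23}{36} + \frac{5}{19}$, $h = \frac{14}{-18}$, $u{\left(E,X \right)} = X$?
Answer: $\frac{105055}{114} \approx 921.54$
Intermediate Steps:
$d{\left(l,C \right)} = C$
$h = - \frac{7}{9}$ ($h = 14 \left(- \frac{1}{18}\right) = - \frac{7}{9} \approx -0.77778$)
$Y = - \frac{257}{684}$ ($Y = \left(-23\right) \frac{1}{36} + 5 \cdot \frac{1}{19} = - \frac{23}{36} + \frac{5}{19} = - \frac{257}{684} \approx -0.37573$)
$f = \frac{947}{228}$ ($f = 3 - \left(- \frac{257}{684} - \frac{7}{9}\right) = 3 - - \frac{263}{228} = 3 + \frac{263}{228} = \frac{947}{228} \approx 4.1535$)
$\left(88 + f\right) d{\left(6,10 \right)} = \left(88 + \frac{947}{228}\right) 10 = \frac{21011}{228} \cdot 10 = \frac{105055}{114}$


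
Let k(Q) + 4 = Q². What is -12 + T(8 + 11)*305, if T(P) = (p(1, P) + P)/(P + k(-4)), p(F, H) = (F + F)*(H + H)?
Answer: 28603/31 ≈ 922.68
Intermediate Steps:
p(F, H) = 4*F*H (p(F, H) = (2*F)*(2*H) = 4*F*H)
k(Q) = -4 + Q²
T(P) = 5*P/(12 + P) (T(P) = (4*1*P + P)/(P + (-4 + (-4)²)) = (4*P + P)/(P + (-4 + 16)) = (5*P)/(P + 12) = (5*P)/(12 + P) = 5*P/(12 + P))
-12 + T(8 + 11)*305 = -12 + (5*(8 + 11)/(12 + (8 + 11)))*305 = -12 + (5*19/(12 + 19))*305 = -12 + (5*19/31)*305 = -12 + (5*19*(1/31))*305 = -12 + (95/31)*305 = -12 + 28975/31 = 28603/31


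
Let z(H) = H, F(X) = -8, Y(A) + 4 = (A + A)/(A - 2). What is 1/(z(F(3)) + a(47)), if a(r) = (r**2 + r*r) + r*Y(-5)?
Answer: 7/30024 ≈ 0.00023315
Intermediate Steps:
Y(A) = -4 + 2*A/(-2 + A) (Y(A) = -4 + (A + A)/(A - 2) = -4 + (2*A)/(-2 + A) = -4 + 2*A/(-2 + A))
a(r) = 2*r**2 - 18*r/7 (a(r) = (r**2 + r*r) + r*(2*(4 - 1*(-5))/(-2 - 5)) = (r**2 + r**2) + r*(2*(4 + 5)/(-7)) = 2*r**2 + r*(2*(-1/7)*9) = 2*r**2 + r*(-18/7) = 2*r**2 - 18*r/7)
1/(z(F(3)) + a(47)) = 1/(-8 + (2/7)*47*(-9 + 7*47)) = 1/(-8 + (2/7)*47*(-9 + 329)) = 1/(-8 + (2/7)*47*320) = 1/(-8 + 30080/7) = 1/(30024/7) = 7/30024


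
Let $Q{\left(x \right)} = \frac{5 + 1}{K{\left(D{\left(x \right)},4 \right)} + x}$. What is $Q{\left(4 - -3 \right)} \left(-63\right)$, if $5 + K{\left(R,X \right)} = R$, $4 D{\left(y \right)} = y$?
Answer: $- \frac{504}{5} \approx -100.8$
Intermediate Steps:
$D{\left(y \right)} = \frac{y}{4}$
$K{\left(R,X \right)} = -5 + R$
$Q{\left(x \right)} = \frac{6}{-5 + \frac{5 x}{4}}$ ($Q{\left(x \right)} = \frac{5 + 1}{\left(-5 + \frac{x}{4}\right) + x} = \frac{6}{-5 + \frac{5 x}{4}}$)
$Q{\left(4 - -3 \right)} \left(-63\right) = \frac{24}{5 \left(-4 + \left(4 - -3\right)\right)} \left(-63\right) = \frac{24}{5 \left(-4 + \left(4 + 3\right)\right)} \left(-63\right) = \frac{24}{5 \left(-4 + 7\right)} \left(-63\right) = \frac{24}{5 \cdot 3} \left(-63\right) = \frac{24}{5} \cdot \frac{1}{3} \left(-63\right) = \frac{8}{5} \left(-63\right) = - \frac{504}{5}$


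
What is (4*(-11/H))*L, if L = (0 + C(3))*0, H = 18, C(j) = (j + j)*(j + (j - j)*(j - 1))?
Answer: 0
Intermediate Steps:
C(j) = 2*j**2 (C(j) = (2*j)*(j + 0*(-1 + j)) = (2*j)*(j + 0) = (2*j)*j = 2*j**2)
L = 0 (L = (0 + 2*3**2)*0 = (0 + 2*9)*0 = (0 + 18)*0 = 18*0 = 0)
(4*(-11/H))*L = (4*(-11/18))*0 = -22/9*0 = 0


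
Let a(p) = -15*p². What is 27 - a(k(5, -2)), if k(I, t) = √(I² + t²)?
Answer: 462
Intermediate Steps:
27 - a(k(5, -2)) = 27 - (-15)*(√(5² + (-2)²))² = 27 - (-15)*(√(25 + 4))² = 27 - (-15)*(√29)² = 27 - (-15)*29 = 27 - 1*(-435) = 27 + 435 = 462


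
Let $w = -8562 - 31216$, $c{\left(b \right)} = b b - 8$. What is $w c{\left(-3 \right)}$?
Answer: $-39778$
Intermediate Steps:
$c{\left(b \right)} = -8 + b^{2}$ ($c{\left(b \right)} = b^{2} - 8 = -8 + b^{2}$)
$w = -39778$
$w c{\left(-3 \right)} = - 39778 \left(-8 + \left(-3\right)^{2}\right) = - 39778 \left(-8 + 9\right) = \left(-39778\right) 1 = -39778$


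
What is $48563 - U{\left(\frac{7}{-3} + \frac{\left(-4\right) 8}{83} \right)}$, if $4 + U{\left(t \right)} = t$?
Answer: $\frac{12093860}{249} \approx 48570.0$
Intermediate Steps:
$U{\left(t \right)} = -4 + t$
$48563 - U{\left(\frac{7}{-3} + \frac{\left(-4\right) 8}{83} \right)} = 48563 - \left(-4 + \left(\frac{7}{-3} + \frac{\left(-4\right) 8}{83}\right)\right) = 48563 - \left(-4 + \left(7 \left(- \frac{1}{3}\right) - \frac{32}{83}\right)\right) = 48563 - \left(-4 - \frac{677}{249}\right) = 48563 - - \frac{1673}{249} = 48563 + \frac{1673}{249} = \frac{12093860}{249}$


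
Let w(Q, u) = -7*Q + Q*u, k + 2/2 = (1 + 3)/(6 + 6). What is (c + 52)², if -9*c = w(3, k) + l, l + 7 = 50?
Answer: 200704/81 ≈ 2477.8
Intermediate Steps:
l = 43 (l = -7 + 50 = 43)
k = -⅔ (k = -1 + (1 + 3)/(6 + 6) = -1 + 4/12 = -1 + 4*(1/12) = -1 + ⅓ = -⅔ ≈ -0.66667)
c = -20/9 (c = -(3*(-7 - ⅔) + 43)/9 = -(3*(-23/3) + 43)/9 = -(-23 + 43)/9 = -⅑*20 = -20/9 ≈ -2.2222)
(c + 52)² = (-20/9 + 52)² = (448/9)² = 200704/81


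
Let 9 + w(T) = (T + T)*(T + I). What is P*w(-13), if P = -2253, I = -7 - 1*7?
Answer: -1561329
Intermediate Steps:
I = -14 (I = -7 - 7 = -14)
w(T) = -9 + 2*T*(-14 + T) (w(T) = -9 + (T + T)*(T - 14) = -9 + (2*T)*(-14 + T) = -9 + 2*T*(-14 + T))
P*w(-13) = -2253*(-9 - 28*(-13) + 2*(-13)²) = -2253*(-9 + 364 + 2*169) = -2253*(-9 + 364 + 338) = -2253*693 = -1561329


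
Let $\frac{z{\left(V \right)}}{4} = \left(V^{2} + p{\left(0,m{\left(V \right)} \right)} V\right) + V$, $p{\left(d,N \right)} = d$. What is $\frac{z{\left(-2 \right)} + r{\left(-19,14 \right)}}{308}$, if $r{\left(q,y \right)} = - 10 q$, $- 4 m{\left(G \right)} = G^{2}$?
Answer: $\frac{9}{14} \approx 0.64286$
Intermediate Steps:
$m{\left(G \right)} = - \frac{G^{2}}{4}$
$z{\left(V \right)} = 4 V + 4 V^{2}$ ($z{\left(V \right)} = 4 \left(\left(V^{2} + 0 V\right) + V\right) = 4 \left(\left(V^{2} + 0\right) + V\right) = 4 \left(V^{2} + V\right) = 4 \left(V + V^{2}\right) = 4 V + 4 V^{2}$)
$\frac{z{\left(-2 \right)} + r{\left(-19,14 \right)}}{308} = \frac{4 \left(-2\right) \left(1 - 2\right) - -190}{308} = \frac{4 \left(-2\right) \left(-1\right) + 190}{308} = \frac{8 + 190}{308} = \frac{1}{308} \cdot 198 = \frac{9}{14}$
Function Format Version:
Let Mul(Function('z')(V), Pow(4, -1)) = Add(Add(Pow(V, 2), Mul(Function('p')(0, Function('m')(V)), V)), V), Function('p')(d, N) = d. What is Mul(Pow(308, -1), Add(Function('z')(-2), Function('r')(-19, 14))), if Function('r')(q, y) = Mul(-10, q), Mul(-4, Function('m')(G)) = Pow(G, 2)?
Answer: Rational(9, 14) ≈ 0.64286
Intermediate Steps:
Function('m')(G) = Mul(Rational(-1, 4), Pow(G, 2))
Function('z')(V) = Add(Mul(4, V), Mul(4, Pow(V, 2))) (Function('z')(V) = Mul(4, Add(Add(Pow(V, 2), Mul(0, V)), V)) = Mul(4, Add(Add(Pow(V, 2), 0), V)) = Mul(4, Add(Pow(V, 2), V)) = Mul(4, Add(V, Pow(V, 2))) = Add(Mul(4, V), Mul(4, Pow(V, 2))))
Mul(Pow(308, -1), Add(Function('z')(-2), Function('r')(-19, 14))) = Mul(Pow(308, -1), Add(Mul(4, -2, Add(1, -2)), Mul(-10, -19))) = Mul(Rational(1, 308), Add(Mul(4, -2, -1), 190)) = Mul(Rational(1, 308), Add(8, 190)) = Mul(Rational(1, 308), 198) = Rational(9, 14)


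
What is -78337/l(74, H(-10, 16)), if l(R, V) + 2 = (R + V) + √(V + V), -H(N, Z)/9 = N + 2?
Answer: -78337/156 ≈ -502.16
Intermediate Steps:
H(N, Z) = -18 - 9*N (H(N, Z) = -9*(N + 2) = -9*(2 + N) = -18 - 9*N)
l(R, V) = -2 + R + V + √2*√V (l(R, V) = -2 + ((R + V) + √(V + V)) = -2 + ((R + V) + √(2*V)) = -2 + ((R + V) + √2*√V) = -2 + (R + V + √2*√V) = -2 + R + V + √2*√V)
-78337/l(74, H(-10, 16)) = -78337/(-2 + 74 + (-18 - 9*(-10)) + √2*√(-18 - 9*(-10))) = -78337/(-2 + 74 + (-18 + 90) + √2*√(-18 + 90)) = -78337/(-2 + 74 + 72 + √2*√72) = -78337/(-2 + 74 + 72 + √2*(6*√2)) = -78337/(-2 + 74 + 72 + 12) = -78337/156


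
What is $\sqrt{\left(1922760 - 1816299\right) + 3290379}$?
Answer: $2 \sqrt{849210} \approx 1843.1$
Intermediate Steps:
$\sqrt{\left(1922760 - 1816299\right) + 3290379} = \sqrt{106461 + 3290379} = \sqrt{3396840} = 2 \sqrt{849210}$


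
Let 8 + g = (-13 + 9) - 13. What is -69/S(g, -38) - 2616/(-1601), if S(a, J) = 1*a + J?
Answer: 91759/33621 ≈ 2.7292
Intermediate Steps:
g = -25 (g = -8 + ((-13 + 9) - 13) = -8 + (-4 - 13) = -8 - 17 = -25)
S(a, J) = J + a (S(a, J) = a + J = J + a)
-69/S(g, -38) - 2616/(-1601) = -69/(-38 - 25) - 2616/(-1601) = -69/(-63) - 2616*(-1/1601) = -69*(-1/63) + 2616/1601 = 23/21 + 2616/1601 = 91759/33621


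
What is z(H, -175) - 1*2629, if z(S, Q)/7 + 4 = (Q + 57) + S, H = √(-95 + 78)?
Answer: -3483 + 7*I*√17 ≈ -3483.0 + 28.862*I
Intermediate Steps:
H = I*√17 (H = √(-17) = I*√17 ≈ 4.1231*I)
z(S, Q) = 371 + 7*Q + 7*S (z(S, Q) = -28 + 7*((Q + 57) + S) = -28 + 7*((57 + Q) + S) = -28 + 7*(57 + Q + S) = -28 + (399 + 7*Q + 7*S) = 371 + 7*Q + 7*S)
z(H, -175) - 1*2629 = (371 + 7*(-175) + 7*(I*√17)) - 1*2629 = (371 - 1225 + 7*I*√17) - 2629 = (-854 + 7*I*√17) - 2629 = -3483 + 7*I*√17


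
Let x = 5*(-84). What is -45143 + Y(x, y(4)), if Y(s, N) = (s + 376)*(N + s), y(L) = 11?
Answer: -27147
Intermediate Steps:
x = -420
Y(s, N) = (376 + s)*(N + s)
-45143 + Y(x, y(4)) = -45143 + ((-420)² + 376*11 + 376*(-420) + 11*(-420)) = -45143 + (176400 + 4136 - 157920 - 4620) = -45143 + 17996 = -27147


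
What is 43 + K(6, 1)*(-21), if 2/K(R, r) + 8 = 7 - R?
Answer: 49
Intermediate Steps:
K(R, r) = 2/(-1 - R) (K(R, r) = 2/(-8 + (7 - R)) = 2/(-1 - R))
43 + K(6, 1)*(-21) = 43 - 2/(1 + 6)*(-21) = 43 - 2/7*(-21) = 43 + 6 = 49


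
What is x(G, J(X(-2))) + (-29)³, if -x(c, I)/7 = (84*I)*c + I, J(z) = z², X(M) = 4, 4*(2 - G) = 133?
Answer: 269499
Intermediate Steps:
G = -125/4 (G = 2 - ¼*133 = 2 - 133/4 = -125/4 ≈ -31.250)
x(c, I) = -7*I - 588*I*c (x(c, I) = -7*((84*I)*c + I) = -7*(84*I*c + I) = -7*(I + 84*I*c) = -7*I - 588*I*c)
x(G, J(X(-2))) + (-29)³ = -7*4²*(1 + 84*(-125/4)) + (-29)³ = -7*16*(1 - 2625) - 24389 = -7*16*(-2624) - 24389 = 293888 - 24389 = 269499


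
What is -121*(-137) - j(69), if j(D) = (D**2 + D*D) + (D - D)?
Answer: 7055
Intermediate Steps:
j(D) = 2*D**2 (j(D) = (D**2 + D**2) + 0 = 2*D**2 + 0 = 2*D**2)
-121*(-137) - j(69) = -121*(-137) - 2*69**2 = 16577 - 2*4761 = 16577 - 1*9522 = 16577 - 9522 = 7055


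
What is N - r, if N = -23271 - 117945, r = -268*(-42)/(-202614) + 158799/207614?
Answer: -990058651513423/7010917166 ≈ -1.4122e+5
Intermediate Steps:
r = 4972999567/7010917166 (r = 11256*(-1/202614) + 158799*(1/207614) = -1876/33769 + 158799/207614 = 4972999567/7010917166 ≈ 0.70932)
N = -141216
N - r = -141216 - 1*4972999567/7010917166 = -141216 - 4972999567/7010917166 = -990058651513423/7010917166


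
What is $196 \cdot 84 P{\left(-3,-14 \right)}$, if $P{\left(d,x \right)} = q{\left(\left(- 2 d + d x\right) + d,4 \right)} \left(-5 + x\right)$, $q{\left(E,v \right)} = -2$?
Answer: $625632$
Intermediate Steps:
$P{\left(d,x \right)} = 10 - 2 x$ ($P{\left(d,x \right)} = - 2 \left(-5 + x\right) = 10 - 2 x$)
$196 \cdot 84 P{\left(-3,-14 \right)} = 196 \cdot 84 \left(10 - -28\right) = 16464 \left(10 + 28\right) = 16464 \cdot 38 = 625632$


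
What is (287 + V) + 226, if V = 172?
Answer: 685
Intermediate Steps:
(287 + V) + 226 = (287 + 172) + 226 = 459 + 226 = 685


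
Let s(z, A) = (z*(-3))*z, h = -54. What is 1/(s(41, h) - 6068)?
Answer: -1/11111 ≈ -9.0001e-5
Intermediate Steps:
s(z, A) = -3*z² (s(z, A) = (-3*z)*z = -3*z²)
1/(s(41, h) - 6068) = 1/(-3*41² - 6068) = 1/(-3*1681 - 6068) = 1/(-5043 - 6068) = 1/(-11111) = -1/11111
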